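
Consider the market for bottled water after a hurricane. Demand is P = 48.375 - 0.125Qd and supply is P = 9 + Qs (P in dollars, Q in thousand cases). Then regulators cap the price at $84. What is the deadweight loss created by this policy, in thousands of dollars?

0

Rearranging demand gives Qd = 387 - 8P; rearranging supply gives Qs = P - 9. Setting quantity demanded equal to quantity supplied, 387 - 8P = P - 9, gives P* = 44 and Q* = 35.
The ceiling of 84 is above the equilibrium price 44, so it is not binding; the market clears at P* = 44, Q* = 35.
Since the control does not bind, no trades are prevented and deadweight loss is zero.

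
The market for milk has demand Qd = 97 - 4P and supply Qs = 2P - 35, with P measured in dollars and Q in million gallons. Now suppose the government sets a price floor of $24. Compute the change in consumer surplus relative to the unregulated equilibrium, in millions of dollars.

-10

In a free market, 97 - 4P = 2P - 35 gives the equilibrium P* = 22, Q* = 9.
Since 24 > 22, the floor is binding.
At P = 24: Qd = 97 - 4·24 = 1 and Qs = 2·24 - 35 = 13.
Consumer surplus without the control is ½ · (24.25 - 22) · 9 = 10.125.
With the floor, consumers buy 1 units at 24, so CS = ½ · (24.25 - 24) · 1 = 0.125.
Change in consumer surplus = 0.125 - 10.125 = -10.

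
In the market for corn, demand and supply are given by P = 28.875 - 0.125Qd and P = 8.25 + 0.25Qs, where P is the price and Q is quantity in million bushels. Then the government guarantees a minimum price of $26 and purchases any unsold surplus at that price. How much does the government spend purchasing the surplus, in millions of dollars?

1248

Rearranging demand gives Qd = 231 - 8P; rearranging supply gives Qs = 4P - 33. In a free market, 231 - 8P = 4P - 33 gives the equilibrium P* = 22, Q* = 55.
Since 26 > 22, the floor is binding.
At P = 26: Qd = 231 - 8·26 = 23 and Qs = 4·26 - 33 = 71.
Surplus = Qs - Qd = 48.
Government expenditure = surplus × support price = 48 × 26 = 1248.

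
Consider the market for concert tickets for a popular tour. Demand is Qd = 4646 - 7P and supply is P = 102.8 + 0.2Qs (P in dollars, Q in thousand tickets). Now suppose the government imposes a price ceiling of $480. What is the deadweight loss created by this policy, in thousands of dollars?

0

Rearranging supply gives Qs = 5P - 514. Without the control the market clears where 4646 - 7P = 5P - 514, i.e. P* = 430 and Q* = 1636.
Since 480 is above P* = 430, the ceiling does not bind and the free-market outcome prevails.
Since the control does not bind, no trades are prevented and deadweight loss is zero.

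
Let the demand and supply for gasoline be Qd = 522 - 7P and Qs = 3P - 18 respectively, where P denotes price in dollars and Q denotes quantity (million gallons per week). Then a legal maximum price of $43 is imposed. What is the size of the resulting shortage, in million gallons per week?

Setting quantity demanded equal to quantity supplied, 522 - 7P = 3P - 18, gives P* = 54 and Q* = 144.
The ceiling of 43 is below the equilibrium price 54, so it binds.
At P = 43: Qd = 522 - 7·43 = 221 and Qs = 3·43 - 18 = 111.
Shortage = Qd - Qs = 221 - 111 = 110.

110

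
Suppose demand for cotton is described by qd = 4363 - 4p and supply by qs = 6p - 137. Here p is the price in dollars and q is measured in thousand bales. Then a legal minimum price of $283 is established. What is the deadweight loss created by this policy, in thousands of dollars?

Without the control the market clears where 4363 - 4p = 6p - 137, i.e. p* = 450 and q* = 2563.
Since 283 is below p* = 450, the floor does not bind and the free-market outcome prevails.
Since the control does not bind, no trades are prevented and deadweight loss is zero.

0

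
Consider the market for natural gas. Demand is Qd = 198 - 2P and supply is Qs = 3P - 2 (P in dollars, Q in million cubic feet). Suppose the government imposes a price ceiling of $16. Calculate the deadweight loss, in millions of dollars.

Setting quantity demanded equal to quantity supplied, 198 - 2P = 3P - 2, gives P* = 40 and Q* = 118.
Because the ceiling (16) lies below the market-clearing price, it is binding.
At P = 16: Qd = 198 - 2·16 = 166 and Qs = 3·16 - 2 = 46.
Quantity traded falls to 46. At Q = 46 the demand price is (198 - 46)/2 = 76 and the supply price is (2 + 46)/3 = 16.
Deadweight loss = ½ · (76 - 16) · (118 - 46) = ½ · 60 · 72 = 2160.

2160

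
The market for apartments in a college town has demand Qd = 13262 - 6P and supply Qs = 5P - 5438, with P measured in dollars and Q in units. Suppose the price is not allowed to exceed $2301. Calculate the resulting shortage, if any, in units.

0

Equilibrium: 13262 - 6P = 5P - 5438, so 18700 = 11P and P* = 1700, Q* = 3062.
The ceiling of 2301 is above the equilibrium price 1700, so it is not binding; the market clears at P* = 1700, Q* = 3062.
Since the control does not bind, there is no shortage.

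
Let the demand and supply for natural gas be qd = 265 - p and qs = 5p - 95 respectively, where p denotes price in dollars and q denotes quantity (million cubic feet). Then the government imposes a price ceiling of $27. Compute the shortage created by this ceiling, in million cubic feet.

198

In a free market, 265 - p = 5p - 95 gives the equilibrium p* = 60, q* = 205.
The ceiling of 27 is below the equilibrium price 60, so it binds.
At p = 27: qd = 265 - 27 = 238 and qs = 5·27 - 95 = 40.
Shortage = qd - qs = 238 - 40 = 198.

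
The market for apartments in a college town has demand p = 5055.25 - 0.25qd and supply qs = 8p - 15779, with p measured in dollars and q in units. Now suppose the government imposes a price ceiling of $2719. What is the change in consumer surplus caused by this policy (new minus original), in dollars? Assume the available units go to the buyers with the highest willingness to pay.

Rearranging demand gives qd = 20221 - 4p. Equilibrium: 20221 - 4p = 8p - 15779, so 36000 = 12p and p* = 3000, q* = 8221.
Since 2719 < 3000, the ceiling is binding.
At p = 2719: qd = 20221 - 4·2719 = 9345 and qs = 8·2719 - 15779 = 5973.
Consumer surplus without the control is ½ · (5055.25 - 3000) · 8221 = 8448105.125.
With the ceiling, 5973 units are sold at 2719 (assume they go to the highest-value buyers). The demand price at q = 5973 is 3562, so CS = ½ · [(5055.25 - 2719) + (3562 - 2719)] · 5973 = 9494830.125.
Change in consumer surplus = 9494830.125 - 8448105.125 = 1046725.

1046725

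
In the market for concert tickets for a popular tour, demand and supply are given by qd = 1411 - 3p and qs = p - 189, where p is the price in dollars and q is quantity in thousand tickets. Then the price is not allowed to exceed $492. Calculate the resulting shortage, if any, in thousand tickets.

In a free market, 1411 - 3p = p - 189 gives the equilibrium p* = 400, q* = 211.
Since 492 is above p* = 400, the ceiling does not bind and the free-market outcome prevails.
Since the control does not bind, there is no shortage.

0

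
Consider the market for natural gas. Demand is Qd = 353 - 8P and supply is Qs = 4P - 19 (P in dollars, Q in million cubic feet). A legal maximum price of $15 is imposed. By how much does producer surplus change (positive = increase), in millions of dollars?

-1168

In a free market, 353 - 8P = 4P - 19 gives the equilibrium P* = 31, Q* = 105.
The ceiling of 15 is below the equilibrium price 31, so it binds.
At P = 15: Qd = 353 - 8·15 = 233 and Qs = 4·15 - 19 = 41.
Producer surplus without the control is ½ · (31 - 4.75) · 105 = 1378.125.
With the ceiling, producers sell 41 units at 15, so PS = ½ · (15 - 4.75) · 41 = 210.125.
Change in producer surplus = 210.125 - 1378.125 = -1168.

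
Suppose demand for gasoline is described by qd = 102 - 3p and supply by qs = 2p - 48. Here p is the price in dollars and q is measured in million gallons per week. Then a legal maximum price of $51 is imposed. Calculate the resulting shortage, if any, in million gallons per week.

0

Setting quantity demanded equal to quantity supplied, 102 - 3p = 2p - 48, gives p* = 30 and q* = 12.
The ceiling of 51 is above the equilibrium price 30, so it is not binding; the market clears at p* = 30, q* = 12.
Since the control does not bind, there is no shortage.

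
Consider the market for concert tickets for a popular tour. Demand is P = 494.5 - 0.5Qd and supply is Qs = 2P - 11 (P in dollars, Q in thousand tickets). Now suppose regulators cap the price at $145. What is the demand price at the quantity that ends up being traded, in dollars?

Rearranging demand gives Qd = 989 - 2P. In a free market, 989 - 2P = 2P - 11 gives the equilibrium P* = 250, Q* = 489.
Since 145 < 250, the ceiling is binding.
At P = 145: Qd = 989 - 2·145 = 699 and Qs = 2·145 - 11 = 279.
Only 279 units reach the market. On the demand curve, the marginal buyer's willingness to pay at Q = 279 is (989 - 279)/2 = 355.

355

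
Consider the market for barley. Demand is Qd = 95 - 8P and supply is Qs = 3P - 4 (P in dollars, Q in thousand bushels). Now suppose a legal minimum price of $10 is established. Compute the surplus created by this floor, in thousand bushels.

11

In a free market, 95 - 8P = 3P - 4 gives the equilibrium P* = 9, Q* = 23.
Because the floor (10) lies above the market-clearing price, it is binding.
At P = 10: Qd = 95 - 8·10 = 15 and Qs = 3·10 - 4 = 26.
Surplus = Qs - Qd = 26 - 15 = 11.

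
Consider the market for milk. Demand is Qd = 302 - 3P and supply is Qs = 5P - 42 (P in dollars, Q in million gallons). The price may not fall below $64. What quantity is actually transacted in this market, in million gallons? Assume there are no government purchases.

110

In a free market, 302 - 3P = 5P - 42 gives the equilibrium P* = 43, Q* = 173.
The floor of 64 is above the equilibrium price 43, so it binds.
At P = 64: Qd = 302 - 3·64 = 110 and Qs = 5·64 - 42 = 278.
The quantity actually transacted is the short side, demand: 110.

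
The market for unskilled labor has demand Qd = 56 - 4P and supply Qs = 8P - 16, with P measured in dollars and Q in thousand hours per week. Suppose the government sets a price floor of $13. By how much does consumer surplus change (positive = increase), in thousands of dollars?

Equilibrium: 56 - 4P = 8P - 16, so 72 = 12P and P* = 6, Q* = 32.
Because the floor (13) lies above the market-clearing price, it is binding.
At P = 13: Qd = 56 - 4·13 = 4 and Qs = 8·13 - 16 = 88.
Consumer surplus without the control is ½ · (14 - 6) · 32 = 128.
With the floor, consumers buy 4 units at 13, so CS = ½ · (14 - 13) · 4 = 2.
Change in consumer surplus = 2 - 128 = -126.

-126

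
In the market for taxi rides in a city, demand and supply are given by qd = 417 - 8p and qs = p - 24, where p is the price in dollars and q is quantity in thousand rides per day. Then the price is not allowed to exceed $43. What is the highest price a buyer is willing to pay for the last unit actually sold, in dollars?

Without the control the market clears where 417 - 8p = p - 24, i.e. p* = 49 and q* = 25.
Since 43 < 49, the ceiling is binding.
At p = 43: qd = 417 - 8·43 = 73 and qs = 43 - 24 = 19.
Only 19 units reach the market. On the demand curve, the marginal buyer's willingness to pay at q = 19 is (417 - 19)/8 = 49.75.

49.75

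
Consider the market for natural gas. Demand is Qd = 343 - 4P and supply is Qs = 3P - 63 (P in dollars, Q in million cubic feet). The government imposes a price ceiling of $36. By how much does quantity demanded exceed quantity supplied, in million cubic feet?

154

Setting quantity demanded equal to quantity supplied, 343 - 4P = 3P - 63, gives P* = 58 and Q* = 111.
The ceiling of 36 is below the equilibrium price 58, so it binds.
At P = 36: Qd = 343 - 4·36 = 199 and Qs = 3·36 - 63 = 45.
Shortage = Qd - Qs = 199 - 45 = 154.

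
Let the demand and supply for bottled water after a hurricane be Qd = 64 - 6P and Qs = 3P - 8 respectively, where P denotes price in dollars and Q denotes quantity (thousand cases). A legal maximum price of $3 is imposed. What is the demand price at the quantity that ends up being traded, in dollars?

10.5

Setting quantity demanded equal to quantity supplied, 64 - 6P = 3P - 8, gives P* = 8 and Q* = 16.
Because the ceiling (3) lies below the market-clearing price, it is binding.
At P = 3: Qd = 64 - 6·3 = 46 and Qs = 3·3 - 8 = 1.
Only 1 units reach the market. On the demand curve, the marginal buyer's willingness to pay at Q = 1 is (64 - 1)/6 = 10.5.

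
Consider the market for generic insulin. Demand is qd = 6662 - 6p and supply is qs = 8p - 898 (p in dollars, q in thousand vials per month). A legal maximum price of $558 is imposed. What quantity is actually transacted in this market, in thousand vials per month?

Setting quantity demanded equal to quantity supplied, 6662 - 6p = 8p - 898, gives p* = 540 and q* = 3422.
Since 558 is above p* = 540, the ceiling does not bind and the free-market outcome prevails.

3422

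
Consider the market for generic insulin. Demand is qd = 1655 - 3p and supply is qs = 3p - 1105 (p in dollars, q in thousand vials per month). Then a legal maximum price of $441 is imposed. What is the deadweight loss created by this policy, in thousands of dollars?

1083

Equilibrium: 1655 - 3p = 3p - 1105, so 2760 = 6p and p* = 460, q* = 275.
Since 441 < 460, the ceiling is binding.
At p = 441: qd = 1655 - 3·441 = 332 and qs = 3·441 - 1105 = 218.
Quantity traded falls to 218. At q = 218 the demand price is (1655 - 218)/3 = 479 and the supply price is (1105 + 218)/3 = 441.
Deadweight loss = ½ · (479 - 441) · (275 - 218) = ½ · 38 · 57 = 1083.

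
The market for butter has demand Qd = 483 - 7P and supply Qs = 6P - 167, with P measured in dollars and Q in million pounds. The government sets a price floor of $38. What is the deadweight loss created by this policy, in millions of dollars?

0

Equilibrium: 483 - 7P = 6P - 167, so 650 = 13P and P* = 50, Q* = 133.
Since 38 is below P* = 50, the floor does not bind and the free-market outcome prevails.
Since the control does not bind, no trades are prevented and deadweight loss is zero.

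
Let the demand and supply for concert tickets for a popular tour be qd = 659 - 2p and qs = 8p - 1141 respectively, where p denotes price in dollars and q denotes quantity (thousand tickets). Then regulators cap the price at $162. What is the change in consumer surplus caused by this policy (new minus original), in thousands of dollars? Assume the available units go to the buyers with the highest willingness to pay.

Equilibrium: 659 - 2p = 8p - 1141, so 1800 = 10p and p* = 180, q* = 299.
Since 162 < 180, the ceiling is binding.
At p = 162: qd = 659 - 2·162 = 335 and qs = 8·162 - 1141 = 155.
Consumer surplus without the control is ½ · (329.5 - 180) · 299 = 22350.25.
With the ceiling, 155 units are sold at 162 (assume they go to the highest-value buyers). The demand price at q = 155 is 252, so CS = ½ · [(329.5 - 162) + (252 - 162)] · 155 = 19956.25.
Change in consumer surplus = 19956.25 - 22350.25 = -2394.

-2394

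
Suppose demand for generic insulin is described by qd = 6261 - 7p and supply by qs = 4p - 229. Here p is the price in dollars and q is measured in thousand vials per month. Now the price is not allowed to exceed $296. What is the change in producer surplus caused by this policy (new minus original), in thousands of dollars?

-453642

In a free market, 6261 - 7p = 4p - 229 gives the equilibrium p* = 590, q* = 2131.
Because the ceiling (296) lies below the market-clearing price, it is binding.
At p = 296: qd = 6261 - 7·296 = 4189 and qs = 4·296 - 229 = 955.
Producer surplus without the control is ½ · (590 - 57.25) · 2131 = 567645.125.
With the ceiling, producers sell 955 units at 296, so PS = ½ · (296 - 57.25) · 955 = 114003.125.
Change in producer surplus = 114003.125 - 567645.125 = -453642.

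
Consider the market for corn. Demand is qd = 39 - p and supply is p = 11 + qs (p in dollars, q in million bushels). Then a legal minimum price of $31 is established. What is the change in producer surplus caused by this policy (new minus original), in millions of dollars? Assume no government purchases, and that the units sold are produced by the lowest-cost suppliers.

Rearranging supply gives qs = p - 11. Setting quantity demanded equal to quantity supplied, 39 - p = p - 11, gives p* = 25 and q* = 14.
Since 31 > 25, the floor is binding.
At p = 31: qd = 39 - 31 = 8 and qs = 31 - 11 = 20.
Producer surplus without the control is ½ · (25 - 11) · 14 = 98.
With the floor, 8 units are sold at 31. The supply price at q = 8 is 19, so PS = ½ · [(31 - 11) + (31 - 19)] · 8 = 128.
Change in producer surplus = 128 - 98 = 30.

30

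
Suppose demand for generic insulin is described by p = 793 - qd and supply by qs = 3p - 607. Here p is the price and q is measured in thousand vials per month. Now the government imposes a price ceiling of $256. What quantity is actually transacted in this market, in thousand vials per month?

161

Rearranging demand gives qd = 793 - p. Setting quantity demanded equal to quantity supplied, 793 - p = 3p - 607, gives p* = 350 and q* = 443.
Because the ceiling (256) lies below the market-clearing price, it is binding.
At p = 256: qd = 793 - 256 = 537 and qs = 3·256 - 607 = 161.
The quantity actually transacted is the short side, supply: 161.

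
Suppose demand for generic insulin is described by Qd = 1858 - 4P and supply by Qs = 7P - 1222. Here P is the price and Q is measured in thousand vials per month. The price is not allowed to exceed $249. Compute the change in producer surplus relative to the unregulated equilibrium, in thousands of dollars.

Without the control the market clears where 1858 - 4P = 7P - 1222, i.e. P* = 280 and Q* = 738.
Because the ceiling (249) lies below the market-clearing price, it is binding.
At P = 249: Qd = 1858 - 4·249 = 862 and Qs = 7·249 - 1222 = 521.
Producer surplus without the control is ½ · (280 - 1222/7) · 738 = 272322/7.
With the ceiling, producers sell 521 units at 249, so PS = ½ · (249 - 1222/7) · 521 = 271441/14.
Change in producer surplus = 271441/14 - 272322/7 = -19514.5.

-19514.5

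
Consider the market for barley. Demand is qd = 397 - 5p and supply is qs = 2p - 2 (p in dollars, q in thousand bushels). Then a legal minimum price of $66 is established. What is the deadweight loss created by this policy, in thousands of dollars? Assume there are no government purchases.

708.75

Equilibrium: 397 - 5p = 2p - 2, so 399 = 7p and p* = 57, q* = 112.
The floor of 66 is above the equilibrium price 57, so it binds.
At p = 66: qd = 397 - 5·66 = 67 and qs = 2·66 - 2 = 130.
Quantity traded falls to 67. At q = 67 the demand price is (397 - 67)/5 = 66 and the supply price is (2 + 67)/2 = 34.5.
Deadweight loss = ½ · (66 - 34.5) · (112 - 67) = ½ · 31.5 · 45 = 708.75.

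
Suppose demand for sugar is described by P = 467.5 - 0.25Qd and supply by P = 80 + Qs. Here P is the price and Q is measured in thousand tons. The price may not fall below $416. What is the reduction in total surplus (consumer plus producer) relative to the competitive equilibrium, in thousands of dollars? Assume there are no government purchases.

6760

Rearranging demand gives Qd = 1870 - 4P; rearranging supply gives Qs = P - 80. Without the control the market clears where 1870 - 4P = P - 80, i.e. P* = 390 and Q* = 310.
Since 416 > 390, the floor is binding.
At P = 416: Qd = 1870 - 4·416 = 206 and Qs = 416 - 80 = 336.
Quantity traded falls to 206. At Q = 206 the demand price is (1870 - 206)/4 = 416 and the supply price is 80 + 206 = 286.
Deadweight loss = ½ · (416 - 286) · (310 - 206) = ½ · 130 · 104 = 6760.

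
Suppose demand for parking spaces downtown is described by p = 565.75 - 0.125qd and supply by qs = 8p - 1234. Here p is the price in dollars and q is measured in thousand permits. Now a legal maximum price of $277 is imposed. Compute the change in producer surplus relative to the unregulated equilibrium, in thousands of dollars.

Rearranging demand gives qd = 4526 - 8p. Without the control the market clears where 4526 - 8p = 8p - 1234, i.e. p* = 360 and q* = 1646.
Since 277 < 360, the ceiling is binding.
At p = 277: qd = 4526 - 8·277 = 2310 and qs = 8·277 - 1234 = 982.
Producer surplus without the control is ½ · (360 - 154.25) · 1646 = 169332.25.
With the ceiling, producers sell 982 units at 277, so PS = ½ · (277 - 154.25) · 982 = 60270.25.
Change in producer surplus = 60270.25 - 169332.25 = -109062.

-109062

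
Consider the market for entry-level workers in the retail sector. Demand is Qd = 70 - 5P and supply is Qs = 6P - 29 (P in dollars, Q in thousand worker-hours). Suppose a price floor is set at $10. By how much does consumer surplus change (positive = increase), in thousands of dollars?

-22.5

In a free market, 70 - 5P = 6P - 29 gives the equilibrium P* = 9, Q* = 25.
The floor of 10 is above the equilibrium price 9, so it binds.
At P = 10: Qd = 70 - 5·10 = 20 and Qs = 6·10 - 29 = 31.
Consumer surplus without the control is ½ · (14 - 9) · 25 = 62.5.
With the floor, consumers buy 20 units at 10, so CS = ½ · (14 - 10) · 20 = 40.
Change in consumer surplus = 40 - 62.5 = -22.5.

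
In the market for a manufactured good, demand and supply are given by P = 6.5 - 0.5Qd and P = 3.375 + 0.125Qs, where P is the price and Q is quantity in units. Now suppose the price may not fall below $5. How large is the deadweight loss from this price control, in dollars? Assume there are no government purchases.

1.25

Rearranging demand gives Qd = 13 - 2P; rearranging supply gives Qs = 8P - 27. Without the control the market clears where 13 - 2P = 8P - 27, i.e. P* = 4 and Q* = 5.
Because the floor (5) lies above the market-clearing price, it is binding.
At P = 5: Qd = 13 - 2·5 = 3 and Qs = 8·5 - 27 = 13.
Quantity traded falls to 3. At Q = 3 the demand price is (13 - 3)/2 = 5 and the supply price is (27 + 3)/8 = 3.75.
Deadweight loss = ½ · (5 - 3.75) · (5 - 3) = ½ · 1.25 · 2 = 1.25.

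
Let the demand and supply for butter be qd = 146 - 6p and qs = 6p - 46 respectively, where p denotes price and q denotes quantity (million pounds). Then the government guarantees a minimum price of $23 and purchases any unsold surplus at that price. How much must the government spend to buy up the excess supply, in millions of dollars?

Setting quantity demanded equal to quantity supplied, 146 - 6p = 6p - 46, gives p* = 16 and q* = 50.
The floor of 23 is above the equilibrium price 16, so it binds.
At p = 23: qd = 146 - 6·23 = 8 and qs = 6·23 - 46 = 92.
Surplus = qs - qd = 84.
Government expenditure = surplus × support price = 84 × 23 = 1932.

1932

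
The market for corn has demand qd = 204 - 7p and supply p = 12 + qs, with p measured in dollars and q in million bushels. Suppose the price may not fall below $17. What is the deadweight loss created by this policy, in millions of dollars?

0

Rearranging supply gives qs = p - 12. In a free market, 204 - 7p = p - 12 gives the equilibrium p* = 27, q* = 15.
Since 17 is below p* = 27, the floor does not bind and the free-market outcome prevails.
Since the control does not bind, no trades are prevented and deadweight loss is zero.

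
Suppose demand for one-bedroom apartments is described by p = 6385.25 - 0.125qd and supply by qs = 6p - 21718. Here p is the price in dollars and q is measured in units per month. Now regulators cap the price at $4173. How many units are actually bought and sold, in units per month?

3320

Rearranging demand gives qd = 51082 - 8p. Without the control the market clears where 51082 - 8p = 6p - 21718, i.e. p* = 5200 and q* = 9482.
Since 4173 < 5200, the ceiling is binding.
At p = 4173: qd = 51082 - 8·4173 = 17698 and qs = 6·4173 - 21718 = 3320.
The quantity actually transacted is the short side, supply: 3320.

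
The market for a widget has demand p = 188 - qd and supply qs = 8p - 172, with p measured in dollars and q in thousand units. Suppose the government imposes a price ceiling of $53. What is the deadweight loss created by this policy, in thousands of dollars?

Rearranging demand gives qd = 188 - p. In a free market, 188 - p = 8p - 172 gives the equilibrium p* = 40, q* = 148.
Since 53 is above p* = 40, the ceiling does not bind and the free-market outcome prevails.
Since the control does not bind, no trades are prevented and deadweight loss is zero.

0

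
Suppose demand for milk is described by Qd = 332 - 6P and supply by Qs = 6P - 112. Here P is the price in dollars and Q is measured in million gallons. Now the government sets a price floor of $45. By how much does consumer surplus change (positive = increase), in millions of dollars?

-688

Equilibrium: 332 - 6P = 6P - 112, so 444 = 12P and P* = 37, Q* = 110.
The floor of 45 is above the equilibrium price 37, so it binds.
At P = 45: Qd = 332 - 6·45 = 62 and Qs = 6·45 - 112 = 158.
Consumer surplus without the control is ½ · (166/3 - 37) · 110 = 3025/3.
With the floor, consumers buy 62 units at 45, so CS = ½ · (166/3 - 45) · 62 = 961/3.
Change in consumer surplus = 961/3 - 3025/3 = -688.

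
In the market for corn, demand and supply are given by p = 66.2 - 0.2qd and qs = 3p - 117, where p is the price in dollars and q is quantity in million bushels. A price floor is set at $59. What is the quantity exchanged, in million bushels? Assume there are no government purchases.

Rearranging demand gives qd = 331 - 5p. Setting quantity demanded equal to quantity supplied, 331 - 5p = 3p - 117, gives p* = 56 and q* = 51.
Since 59 > 56, the floor is binding.
At p = 59: qd = 331 - 5·59 = 36 and qs = 3·59 - 117 = 60.
The quantity actually transacted is the short side, demand: 36.

36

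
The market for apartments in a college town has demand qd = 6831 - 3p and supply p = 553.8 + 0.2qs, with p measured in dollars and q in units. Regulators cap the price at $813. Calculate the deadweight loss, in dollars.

Rearranging supply gives qs = 5p - 2769. Without the control the market clears where 6831 - 3p = 5p - 2769, i.e. p* = 1200 and q* = 3231.
Since 813 < 1200, the ceiling is binding.
At p = 813: qd = 6831 - 3·813 = 4392 and qs = 5·813 - 2769 = 1296.
Quantity traded falls to 1296. At q = 1296 the demand price is (6831 - 1296)/3 = 1845 and the supply price is (2769 + 1296)/5 = 813.
Deadweight loss = ½ · (1845 - 813) · (3231 - 1296) = ½ · 1032 · 1935 = 998460.

998460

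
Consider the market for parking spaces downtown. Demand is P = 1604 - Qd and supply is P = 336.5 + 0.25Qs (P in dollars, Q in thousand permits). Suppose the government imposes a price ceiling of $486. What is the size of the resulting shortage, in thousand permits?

Rearranging demand gives Qd = 1604 - P; rearranging supply gives Qs = 4P - 1346. In a free market, 1604 - P = 4P - 1346 gives the equilibrium P* = 590, Q* = 1014.
Because the ceiling (486) lies below the market-clearing price, it is binding.
At P = 486: Qd = 1604 - 486 = 1118 and Qs = 4·486 - 1346 = 598.
Shortage = Qd - Qs = 1118 - 598 = 520.

520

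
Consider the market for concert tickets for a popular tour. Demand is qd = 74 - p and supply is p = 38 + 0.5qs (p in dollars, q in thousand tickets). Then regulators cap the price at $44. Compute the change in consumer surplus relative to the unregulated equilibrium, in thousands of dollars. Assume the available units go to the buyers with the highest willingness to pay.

0

Rearranging supply gives qs = 2p - 76. Equilibrium: 74 - p = 2p - 76, so 150 = 3p and p* = 50, q* = 24.
Since 44 < 50, the ceiling is binding.
At p = 44: qd = 74 - 44 = 30 and qs = 2·44 - 76 = 12.
Consumer surplus without the control is ½ · (74 - 50) · 24 = 288.
With the ceiling, 12 units are sold at 44 (assume they go to the highest-value buyers). The demand price at q = 12 is 62, so CS = ½ · [(74 - 44) + (62 - 44)] · 12 = 288.
Change in consumer surplus = 288 - 288 = 0.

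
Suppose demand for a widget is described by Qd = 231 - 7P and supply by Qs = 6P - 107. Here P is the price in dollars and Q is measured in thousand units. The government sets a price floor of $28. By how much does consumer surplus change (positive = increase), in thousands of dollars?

Setting quantity demanded equal to quantity supplied, 231 - 7P = 6P - 107, gives P* = 26 and Q* = 49.
Since 28 > 26, the floor is binding.
At P = 28: Qd = 231 - 7·28 = 35 and Qs = 6·28 - 107 = 61.
Consumer surplus without the control is ½ · (33 - 26) · 49 = 171.5.
With the floor, consumers buy 35 units at 28, so CS = ½ · (33 - 28) · 35 = 87.5.
Change in consumer surplus = 87.5 - 171.5 = -84.

-84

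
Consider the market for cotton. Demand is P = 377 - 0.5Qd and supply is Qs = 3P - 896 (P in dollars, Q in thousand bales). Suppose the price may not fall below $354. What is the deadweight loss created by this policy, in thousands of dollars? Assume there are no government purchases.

960

Rearranging demand gives Qd = 754 - 2P. Without the control the market clears where 754 - 2P = 3P - 896, i.e. P* = 330 and Q* = 94.
Since 354 > 330, the floor is binding.
At P = 354: Qd = 754 - 2·354 = 46 and Qs = 3·354 - 896 = 166.
Quantity traded falls to 46. At Q = 46 the demand price is (754 - 46)/2 = 354 and the supply price is (896 + 46)/3 = 314.
Deadweight loss = ½ · (354 - 314) · (94 - 46) = ½ · 40 · 48 = 960.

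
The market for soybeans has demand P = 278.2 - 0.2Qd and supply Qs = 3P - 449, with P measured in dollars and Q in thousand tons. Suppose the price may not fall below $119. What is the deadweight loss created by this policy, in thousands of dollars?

Rearranging demand gives Qd = 1391 - 5P. Equilibrium: 1391 - 5P = 3P - 449, so 1840 = 8P and P* = 230, Q* = 241.
The floor of 119 is below the equilibrium price 230, so it is not binding; the market clears at P* = 230, Q* = 241.
Since the control does not bind, no trades are prevented and deadweight loss is zero.

0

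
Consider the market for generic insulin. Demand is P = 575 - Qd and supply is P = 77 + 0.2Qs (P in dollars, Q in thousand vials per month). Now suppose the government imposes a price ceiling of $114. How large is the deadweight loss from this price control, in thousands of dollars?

31740

Rearranging demand gives Qd = 575 - P; rearranging supply gives Qs = 5P - 385. In a free market, 575 - P = 5P - 385 gives the equilibrium P* = 160, Q* = 415.
Because the ceiling (114) lies below the market-clearing price, it is binding.
At P = 114: Qd = 575 - 114 = 461 and Qs = 5·114 - 385 = 185.
Quantity traded falls to 185. At Q = 185 the demand price is 575 - 185 = 390 and the supply price is (385 + 185)/5 = 114.
Deadweight loss = ½ · (390 - 114) · (415 - 185) = ½ · 276 · 230 = 31740.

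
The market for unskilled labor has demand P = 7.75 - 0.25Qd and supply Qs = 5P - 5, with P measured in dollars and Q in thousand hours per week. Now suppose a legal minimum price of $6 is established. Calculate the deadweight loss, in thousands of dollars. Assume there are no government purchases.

Rearranging demand gives Qd = 31 - 4P. Equilibrium: 31 - 4P = 5P - 5, so 36 = 9P and P* = 4, Q* = 15.
The floor of 6 is above the equilibrium price 4, so it binds.
At P = 6: Qd = 31 - 4·6 = 7 and Qs = 5·6 - 5 = 25.
Quantity traded falls to 7. At Q = 7 the demand price is (31 - 7)/4 = 6 and the supply price is (5 + 7)/5 = 2.4.
Deadweight loss = ½ · (6 - 2.4) · (15 - 7) = ½ · 3.6 · 8 = 14.4.

14.4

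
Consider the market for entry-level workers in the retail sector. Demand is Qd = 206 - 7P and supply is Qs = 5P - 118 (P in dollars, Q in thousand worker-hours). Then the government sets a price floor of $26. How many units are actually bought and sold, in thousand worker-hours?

Setting quantity demanded equal to quantity supplied, 206 - 7P = 5P - 118, gives P* = 27 and Q* = 17.
Since 26 is below P* = 27, the floor does not bind and the free-market outcome prevails.

17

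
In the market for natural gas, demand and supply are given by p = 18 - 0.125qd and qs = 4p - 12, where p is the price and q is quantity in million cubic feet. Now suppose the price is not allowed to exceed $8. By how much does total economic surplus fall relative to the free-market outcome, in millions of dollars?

75

Rearranging demand gives qd = 144 - 8p. Setting quantity demanded equal to quantity supplied, 144 - 8p = 4p - 12, gives p* = 13 and q* = 40.
Because the ceiling (8) lies below the market-clearing price, it is binding.
At p = 8: qd = 144 - 8·8 = 80 and qs = 4·8 - 12 = 20.
Quantity traded falls to 20. At q = 20 the demand price is (144 - 20)/8 = 15.5 and the supply price is (12 + 20)/4 = 8.
Deadweight loss = ½ · (15.5 - 8) · (40 - 20) = ½ · 7.5 · 20 = 75.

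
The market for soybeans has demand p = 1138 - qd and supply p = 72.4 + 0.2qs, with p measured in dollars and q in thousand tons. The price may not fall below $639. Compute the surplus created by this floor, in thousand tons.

Rearranging demand gives qd = 1138 - p; rearranging supply gives qs = 5p - 362. Without the control the market clears where 1138 - p = 5p - 362, i.e. p* = 250 and q* = 888.
The floor of 639 is above the equilibrium price 250, so it binds.
At p = 639: qd = 1138 - 639 = 499 and qs = 5·639 - 362 = 2833.
Surplus = qs - qd = 2833 - 499 = 2334.

2334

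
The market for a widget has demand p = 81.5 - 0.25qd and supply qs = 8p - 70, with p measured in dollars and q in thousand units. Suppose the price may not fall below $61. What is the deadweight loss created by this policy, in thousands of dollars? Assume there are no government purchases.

2352

Rearranging demand gives qd = 326 - 4p. In a free market, 326 - 4p = 8p - 70 gives the equilibrium p* = 33, q* = 194.
Since 61 > 33, the floor is binding.
At p = 61: qd = 326 - 4·61 = 82 and qs = 8·61 - 70 = 418.
Quantity traded falls to 82. At q = 82 the demand price is (326 - 82)/4 = 61 and the supply price is (70 + 82)/8 = 19.
Deadweight loss = ½ · (61 - 19) · (194 - 82) = ½ · 42 · 112 = 2352.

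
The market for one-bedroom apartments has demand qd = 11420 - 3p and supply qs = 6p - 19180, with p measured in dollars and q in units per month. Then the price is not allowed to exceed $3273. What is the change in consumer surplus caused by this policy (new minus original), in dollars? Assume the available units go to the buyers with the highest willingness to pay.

-38608

Without the control the market clears where 11420 - 3p = 6p - 19180, i.e. p* = 3400 and q* = 1220.
The ceiling of 3273 is below the equilibrium price 3400, so it binds.
At p = 3273: qd = 11420 - 3·3273 = 1601 and qs = 6·3273 - 19180 = 458.
Consumer surplus without the control is ½ · (11420/3 - 3400) · 1220 = 744200/3.
With the ceiling, 458 units are sold at 3273 (assume they go to the highest-value buyers). The demand price at q = 458 is 3654, so CS = ½ · [(11420/3 - 3273) + (3654 - 3273)] · 458 = 628376/3.
Change in consumer surplus = 628376/3 - 744200/3 = -38608.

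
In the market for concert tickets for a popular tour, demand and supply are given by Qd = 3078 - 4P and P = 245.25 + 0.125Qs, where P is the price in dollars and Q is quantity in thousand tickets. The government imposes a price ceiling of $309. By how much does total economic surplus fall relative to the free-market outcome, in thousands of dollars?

Rearranging supply gives Qs = 8P - 1962. Setting quantity demanded equal to quantity supplied, 3078 - 4P = 8P - 1962, gives P* = 420 and Q* = 1398.
Because the ceiling (309) lies below the market-clearing price, it is binding.
At P = 309: Qd = 3078 - 4·309 = 1842 and Qs = 8·309 - 1962 = 510.
Quantity traded falls to 510. At Q = 510 the demand price is (3078 - 510)/4 = 642 and the supply price is (1962 + 510)/8 = 309.
Deadweight loss = ½ · (642 - 309) · (1398 - 510) = ½ · 333 · 888 = 147852.

147852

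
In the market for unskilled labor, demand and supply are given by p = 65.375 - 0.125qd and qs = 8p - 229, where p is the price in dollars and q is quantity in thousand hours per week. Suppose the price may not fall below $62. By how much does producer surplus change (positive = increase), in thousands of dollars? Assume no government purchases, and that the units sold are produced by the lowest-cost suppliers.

-495

Rearranging demand gives qd = 523 - 8p. Setting quantity demanded equal to quantity supplied, 523 - 8p = 8p - 229, gives p* = 47 and q* = 147.
The floor of 62 is above the equilibrium price 47, so it binds.
At p = 62: qd = 523 - 8·62 = 27 and qs = 8·62 - 229 = 267.
Producer surplus without the control is ½ · (47 - 28.625) · 147 = 1350.5625.
With the floor, 27 units are sold at 62. The supply price at q = 27 is 32, so PS = ½ · [(62 - 28.625) + (62 - 32)] · 27 = 855.5625.
Change in producer surplus = 855.5625 - 1350.5625 = -495.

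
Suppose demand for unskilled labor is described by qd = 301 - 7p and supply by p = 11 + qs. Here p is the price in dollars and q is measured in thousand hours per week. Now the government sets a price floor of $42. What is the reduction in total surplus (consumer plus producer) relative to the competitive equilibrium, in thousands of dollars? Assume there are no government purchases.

252

Rearranging supply gives qs = p - 11. Without the control the market clears where 301 - 7p = p - 11, i.e. p* = 39 and q* = 28.
The floor of 42 is above the equilibrium price 39, so it binds.
At p = 42: qd = 301 - 7·42 = 7 and qs = 42 - 11 = 31.
Quantity traded falls to 7. At q = 7 the demand price is (301 - 7)/7 = 42 and the supply price is 11 + 7 = 18.
Deadweight loss = ½ · (42 - 18) · (28 - 7) = ½ · 24 · 21 = 252.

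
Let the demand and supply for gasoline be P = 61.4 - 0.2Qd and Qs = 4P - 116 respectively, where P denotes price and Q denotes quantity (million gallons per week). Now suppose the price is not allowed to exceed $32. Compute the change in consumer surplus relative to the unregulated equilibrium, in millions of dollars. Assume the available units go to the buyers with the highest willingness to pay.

Rearranging demand gives Qd = 307 - 5P. In a free market, 307 - 5P = 4P - 116 gives the equilibrium P* = 47, Q* = 72.
Because the ceiling (32) lies below the market-clearing price, it is binding.
At P = 32: Qd = 307 - 5·32 = 147 and Qs = 4·32 - 116 = 12.
Consumer surplus without the control is ½ · (61.4 - 47) · 72 = 518.4.
With the ceiling, 12 units are sold at 32 (assume they go to the highest-value buyers). The demand price at Q = 12 is 59, so CS = ½ · [(61.4 - 32) + (59 - 32)] · 12 = 338.4.
Change in consumer surplus = 338.4 - 518.4 = -180.

-180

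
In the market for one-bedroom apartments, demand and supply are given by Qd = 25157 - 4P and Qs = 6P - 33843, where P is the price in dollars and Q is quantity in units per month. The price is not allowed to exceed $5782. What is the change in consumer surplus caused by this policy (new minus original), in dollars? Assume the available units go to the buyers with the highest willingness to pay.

37524

Equilibrium: 25157 - 4P = 6P - 33843, so 59000 = 10P and P* = 5900, Q* = 1557.
Because the ceiling (5782) lies below the market-clearing price, it is binding.
At P = 5782: Qd = 25157 - 4·5782 = 2029 and Qs = 6·5782 - 33843 = 849.
Consumer surplus without the control is ½ · (6289.25 - 5900) · 1557 = 303031.125.
With the ceiling, 849 units are sold at 5782 (assume they go to the highest-value buyers). The demand price at Q = 849 is 6077, so CS = ½ · [(6289.25 - 5782) + (6077 - 5782)] · 849 = 340555.125.
Change in consumer surplus = 340555.125 - 303031.125 = 37524.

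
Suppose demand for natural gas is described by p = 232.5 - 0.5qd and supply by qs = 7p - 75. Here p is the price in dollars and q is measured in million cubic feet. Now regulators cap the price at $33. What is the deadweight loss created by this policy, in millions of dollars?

11481.75

Rearranging demand gives qd = 465 - 2p. Setting quantity demanded equal to quantity supplied, 465 - 2p = 7p - 75, gives p* = 60 and q* = 345.
The ceiling of 33 is below the equilibrium price 60, so it binds.
At p = 33: qd = 465 - 2·33 = 399 and qs = 7·33 - 75 = 156.
Quantity traded falls to 156. At q = 156 the demand price is (465 - 156)/2 = 154.5 and the supply price is (75 + 156)/7 = 33.
Deadweight loss = ½ · (154.5 - 33) · (345 - 156) = ½ · 121.5 · 189 = 11481.75.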